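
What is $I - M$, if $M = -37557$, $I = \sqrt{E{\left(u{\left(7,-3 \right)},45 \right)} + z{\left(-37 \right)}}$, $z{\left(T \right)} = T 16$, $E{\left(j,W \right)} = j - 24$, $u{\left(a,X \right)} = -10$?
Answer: $37557 + i \sqrt{626} \approx 37557.0 + 25.02 i$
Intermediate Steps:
$E{\left(j,W \right)} = -24 + j$
$z{\left(T \right)} = 16 T$
$I = i \sqrt{626}$ ($I = \sqrt{\left(-24 - 10\right) + 16 \left(-37\right)} = \sqrt{-34 - 592} = \sqrt{-626} = i \sqrt{626} \approx 25.02 i$)
$I - M = i \sqrt{626} - -37557 = i \sqrt{626} + 37557 = 37557 + i \sqrt{626}$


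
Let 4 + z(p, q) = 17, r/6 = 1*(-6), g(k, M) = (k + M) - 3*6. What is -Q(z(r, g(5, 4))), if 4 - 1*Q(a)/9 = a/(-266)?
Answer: -9693/266 ≈ -36.440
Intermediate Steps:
g(k, M) = -18 + M + k (g(k, M) = (M + k) - 18 = -18 + M + k)
r = -36 (r = 6*(1*(-6)) = 6*(-6) = -36)
z(p, q) = 13 (z(p, q) = -4 + 17 = 13)
Q(a) = 36 + 9*a/266 (Q(a) = 36 - 9*a/(-266) = 36 - 9*a*(-1)/266 = 36 - (-9)*a/266 = 36 + 9*a/266)
-Q(z(r, g(5, 4))) = -(36 + (9/266)*13) = -(36 + 117/266) = -1*9693/266 = -9693/266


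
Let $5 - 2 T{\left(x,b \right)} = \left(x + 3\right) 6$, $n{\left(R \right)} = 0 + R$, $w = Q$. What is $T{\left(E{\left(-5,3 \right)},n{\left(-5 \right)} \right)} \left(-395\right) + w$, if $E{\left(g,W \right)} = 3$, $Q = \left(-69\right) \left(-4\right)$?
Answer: $\frac{12797}{2} \approx 6398.5$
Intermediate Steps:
$Q = 276$
$w = 276$
$n{\left(R \right)} = R$
$T{\left(x,b \right)} = - \frac{13}{2} - 3 x$ ($T{\left(x,b \right)} = \frac{5}{2} - \frac{\left(x + 3\right) 6}{2} = \frac{5}{2} - \frac{\left(3 + x\right) 6}{2} = \frac{5}{2} - \frac{18 + 6 x}{2} = \frac{5}{2} - \left(9 + 3 x\right) = - \frac{13}{2} - 3 x$)
$T{\left(E{\left(-5,3 \right)},n{\left(-5 \right)} \right)} \left(-395\right) + w = \left(- \frac{13}{2} - 9\right) \left(-395\right) + 276 = \left(- \frac{31}{2}\right) \left(-395\right) + 276 = \frac{12245}{2} + 276 = \frac{12797}{2}$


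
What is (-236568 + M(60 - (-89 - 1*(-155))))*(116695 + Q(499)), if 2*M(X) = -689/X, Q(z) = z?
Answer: -166305727819/6 ≈ -2.7718e+10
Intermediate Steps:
M(X) = -689/(2*X) (M(X) = (-689/X)/2 = -689/(2*X))
(-236568 + M(60 - (-89 - 1*(-155))))*(116695 + Q(499)) = (-236568 - 689/(2*(60 - (-89 - 1*(-155)))))*(116695 + 499) = (-236568 - 689/(2*(60 - (-89 + 155))))*117194 = (-236568 - 689/(2*(60 - 1*66)))*117194 = (-236568 - 689/(2*(60 - 66)))*117194 = (-236568 - 689/2/(-6))*117194 = (-236568 - 689/2*(-1/6))*117194 = (-236568 + 689/12)*117194 = -2838127/12*117194 = -166305727819/6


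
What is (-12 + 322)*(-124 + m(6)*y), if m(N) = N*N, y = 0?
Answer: -38440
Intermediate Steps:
m(N) = N²
(-12 + 322)*(-124 + m(6)*y) = (-12 + 322)*(-124 + 6²*0) = 310*(-124 + 36*0) = 310*(-124 + 0) = 310*(-124) = -38440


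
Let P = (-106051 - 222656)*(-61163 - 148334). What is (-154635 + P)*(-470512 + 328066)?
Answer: -9809255442829824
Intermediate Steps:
P = 68863130379 (P = -328707*(-209497) = 68863130379)
(-154635 + P)*(-470512 + 328066) = (-154635 + 68863130379)*(-470512 + 328066) = 68862975744*(-142446) = -9809255442829824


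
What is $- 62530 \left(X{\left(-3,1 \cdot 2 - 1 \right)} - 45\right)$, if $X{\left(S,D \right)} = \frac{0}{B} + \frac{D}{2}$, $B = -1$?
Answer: $2782585$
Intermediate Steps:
$X{\left(S,D \right)} = \frac{D}{2}$ ($X{\left(S,D \right)} = \frac{0}{-1} + \frac{D}{2} = 0 \left(-1\right) + D \frac{1}{2} = 0 + \frac{D}{2} = \frac{D}{2}$)
$- 62530 \left(X{\left(-3,1 \cdot 2 - 1 \right)} - 45\right) = - 62530 \left(\frac{1 \cdot 2 - 1}{2} - 45\right) = - 62530 \left(\frac{2 - 1}{2} - 45\right) = - 62530 \left(\frac{1}{2} \cdot 1 - 45\right) = - 62530 \left(\frac{1}{2} - 45\right) = \left(-62530\right) \left(- \frac{89}{2}\right) = 2782585$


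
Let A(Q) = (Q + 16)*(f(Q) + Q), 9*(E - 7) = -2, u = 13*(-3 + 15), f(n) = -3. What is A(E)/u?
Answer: 3485/6318 ≈ 0.55160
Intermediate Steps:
u = 156 (u = 13*12 = 156)
E = 61/9 (E = 7 + (⅑)*(-2) = 7 - 2/9 = 61/9 ≈ 6.7778)
A(Q) = (-3 + Q)*(16 + Q) (A(Q) = (Q + 16)*(-3 + Q) = (16 + Q)*(-3 + Q) = (-3 + Q)*(16 + Q))
A(E)/u = (-48 + (61/9)² + 13*(61/9))/156 = (-48 + 3721/81 + 793/9)*(1/156) = (6970/81)*(1/156) = 3485/6318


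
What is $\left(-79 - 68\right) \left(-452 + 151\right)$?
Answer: $44247$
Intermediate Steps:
$\left(-79 - 68\right) \left(-452 + 151\right) = \left(-147\right) \left(-301\right) = 44247$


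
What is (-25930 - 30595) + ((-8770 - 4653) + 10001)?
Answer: -59947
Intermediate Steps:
(-25930 - 30595) + ((-8770 - 4653) + 10001) = -56525 + (-13423 + 10001) = -56525 - 3422 = -59947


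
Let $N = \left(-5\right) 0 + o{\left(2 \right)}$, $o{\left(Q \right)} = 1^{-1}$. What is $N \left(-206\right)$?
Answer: $-206$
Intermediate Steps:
$o{\left(Q \right)} = 1$
$N = 1$ ($N = \left(-5\right) 0 + 1 = 0 + 1 = 1$)
$N \left(-206\right) = 1 \left(-206\right) = -206$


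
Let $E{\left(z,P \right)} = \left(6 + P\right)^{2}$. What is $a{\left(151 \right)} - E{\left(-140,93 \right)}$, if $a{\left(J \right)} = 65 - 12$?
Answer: $-9748$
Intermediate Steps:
$a{\left(J \right)} = 53$
$a{\left(151 \right)} - E{\left(-140,93 \right)} = 53 - \left(6 + 93\right)^{2} = 53 - 99^{2} = 53 - 9801 = -9748$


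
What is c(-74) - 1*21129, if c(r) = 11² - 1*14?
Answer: -21022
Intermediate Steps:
c(r) = 107 (c(r) = 121 - 14 = 107)
c(-74) - 1*21129 = 107 - 1*21129 = 107 - 21129 = -21022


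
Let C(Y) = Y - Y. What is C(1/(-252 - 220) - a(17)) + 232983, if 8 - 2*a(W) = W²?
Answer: 232983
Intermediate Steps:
a(W) = 4 - W²/2
C(Y) = 0
C(1/(-252 - 220) - a(17)) + 232983 = 0 + 232983 = 232983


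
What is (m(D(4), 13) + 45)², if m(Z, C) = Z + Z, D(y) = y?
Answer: 2809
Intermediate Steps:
m(Z, C) = 2*Z
(m(D(4), 13) + 45)² = (2*4 + 45)² = (8 + 45)² = 53² = 2809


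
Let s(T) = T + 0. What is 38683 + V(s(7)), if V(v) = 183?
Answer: 38866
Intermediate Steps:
s(T) = T
38683 + V(s(7)) = 38683 + 183 = 38866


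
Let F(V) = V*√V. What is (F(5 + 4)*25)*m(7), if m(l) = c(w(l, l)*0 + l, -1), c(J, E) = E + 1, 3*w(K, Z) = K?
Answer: 0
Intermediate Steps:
w(K, Z) = K/3
c(J, E) = 1 + E
m(l) = 0 (m(l) = 1 - 1 = 0)
F(V) = V^(3/2)
(F(5 + 4)*25)*m(7) = ((5 + 4)^(3/2)*25)*0 = (9^(3/2)*25)*0 = (27*25)*0 = 675*0 = 0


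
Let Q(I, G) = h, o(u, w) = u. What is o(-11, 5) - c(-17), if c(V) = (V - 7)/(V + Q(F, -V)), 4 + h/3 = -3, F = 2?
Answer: -221/19 ≈ -11.632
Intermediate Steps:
h = -21 (h = -12 + 3*(-3) = -12 - 9 = -21)
Q(I, G) = -21
c(V) = (-7 + V)/(-21 + V) (c(V) = (V - 7)/(V - 21) = (-7 + V)/(-21 + V))
o(-11, 5) - c(-17) = -11 - (-7 - 17)/(-21 - 17) = -11 - (-24)/(-38) = -11 - (-1)*(-24)/38 = -11 - 1*12/19 = -11 - 12/19 = -221/19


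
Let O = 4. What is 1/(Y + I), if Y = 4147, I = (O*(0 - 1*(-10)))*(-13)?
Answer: 1/3627 ≈ 0.00027571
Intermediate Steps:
I = -520 (I = (4*(0 - 1*(-10)))*(-13) = (4*(0 + 10))*(-13) = (4*10)*(-13) = 40*(-13) = -520)
1/(Y + I) = 1/(4147 - 520) = 1/3627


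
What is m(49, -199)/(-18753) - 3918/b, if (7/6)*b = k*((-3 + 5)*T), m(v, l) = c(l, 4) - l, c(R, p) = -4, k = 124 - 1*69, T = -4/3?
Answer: 85691363/2750440 ≈ 31.156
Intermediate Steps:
T = -4/3 (T = -4*⅓ = -4/3 ≈ -1.3333)
k = 55 (k = 124 - 69 = 55)
m(v, l) = -4 - l
b = -880/7 (b = 6*(55*((-3 + 5)*(-4/3)))/7 = 6*(55*(2*(-4/3)))/7 = 6*(55*(-8/3))/7 = (6/7)*(-440/3) = -880/7 ≈ -125.71)
m(49, -199)/(-18753) - 3918/b = (-4 - 1*(-199))/(-18753) - 3918/(-880/7) = (-4 + 199)*(-1/18753) - 3918*(-7/880) = 195*(-1/18753) + 13713/440 = -65/6251 + 13713/440 = 85691363/2750440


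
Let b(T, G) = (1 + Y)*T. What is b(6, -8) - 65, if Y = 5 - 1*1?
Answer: -35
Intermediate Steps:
Y = 4 (Y = 5 - 1 = 4)
b(T, G) = 5*T (b(T, G) = (1 + 4)*T = 5*T)
b(6, -8) - 65 = 5*6 - 65 = 30 - 65 = -35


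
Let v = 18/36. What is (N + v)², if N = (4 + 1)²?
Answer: 2601/4 ≈ 650.25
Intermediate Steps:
v = ½ (v = 18*(1/36) = ½ ≈ 0.50000)
N = 25 (N = 5² = 25)
(N + v)² = (25 + ½)² = (51/2)² = 2601/4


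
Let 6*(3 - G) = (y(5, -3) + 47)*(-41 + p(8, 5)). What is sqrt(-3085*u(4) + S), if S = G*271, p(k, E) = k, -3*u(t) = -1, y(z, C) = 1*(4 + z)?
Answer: sqrt(749274)/3 ≈ 288.54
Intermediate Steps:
y(z, C) = 4 + z
u(t) = 1/3 (u(t) = -1/3*(-1) = 1/3)
G = 311 (G = 3 - ((4 + 5) + 47)*(-41 + 8)/6 = 3 - (9 + 47)*(-33)/6 = 3 - 28*(-33)/3 = 3 - 1/6*(-1848) = 3 + 308 = 311)
S = 84281 (S = 311*271 = 84281)
sqrt(-3085*u(4) + S) = sqrt(-3085*1/3 + 84281) = sqrt(-3085/3 + 84281) = sqrt(249758/3) = sqrt(749274)/3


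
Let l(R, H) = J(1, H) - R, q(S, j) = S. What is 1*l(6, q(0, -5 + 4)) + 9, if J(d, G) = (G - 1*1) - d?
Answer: 1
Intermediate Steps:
J(d, G) = -1 + G - d (J(d, G) = (G - 1) - d = (-1 + G) - d = -1 + G - d)
l(R, H) = -2 + H - R (l(R, H) = (-1 + H - 1*1) - R = (-1 + H - 1) - R = (-2 + H) - R = -2 + H - R)
1*l(6, q(0, -5 + 4)) + 9 = 1*(-2 + 0 - 1*6) + 9 = 1*(-2 + 0 - 6) + 9 = 1*(-8) + 9 = -8 + 9 = 1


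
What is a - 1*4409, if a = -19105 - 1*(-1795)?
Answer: -21719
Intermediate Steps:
a = -17310 (a = -19105 + 1795 = -17310)
a - 1*4409 = -17310 - 1*4409 = -17310 - 4409 = -21719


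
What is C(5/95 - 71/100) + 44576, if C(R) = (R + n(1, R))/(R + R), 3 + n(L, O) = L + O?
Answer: 55678573/1249 ≈ 44579.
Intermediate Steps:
n(L, O) = -3 + L + O (n(L, O) = -3 + (L + O) = -3 + L + O)
C(R) = (-2 + 2*R)/(2*R) (C(R) = (R + (-3 + 1 + R))/(R + R) = (R + (-2 + R))/((2*R)) = (-2 + 2*R)*(1/(2*R)) = (-2 + 2*R)/(2*R))
C(5/95 - 71/100) + 44576 = (-1 + (5/95 - 71/100))/(5/95 - 71/100) + 44576 = (-1 + (5*(1/95) - 71*1/100))/(5*(1/95) - 71*1/100) + 44576 = (-1 + (1/19 - 71/100))/(1/19 - 71/100) + 44576 = (-1 - 1249/1900)/(-1249/1900) + 44576 = -1900/1249*(-3149/1900) + 44576 = 3149/1249 + 44576 = 55678573/1249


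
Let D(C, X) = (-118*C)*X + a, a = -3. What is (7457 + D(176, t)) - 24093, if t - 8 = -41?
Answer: 668705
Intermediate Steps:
t = -33 (t = 8 - 41 = -33)
D(C, X) = -3 - 118*C*X (D(C, X) = (-118*C)*X - 3 = -118*C*X - 3 = -3 - 118*C*X)
(7457 + D(176, t)) - 24093 = (7457 + (-3 - 118*176*(-33))) - 24093 = (7457 + (-3 + 685344)) - 24093 = (7457 + 685341) - 24093 = 692798 - 24093 = 668705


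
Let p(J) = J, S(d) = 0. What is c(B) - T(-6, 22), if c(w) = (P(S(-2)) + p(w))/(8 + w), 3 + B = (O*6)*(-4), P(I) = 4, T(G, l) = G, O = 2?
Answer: 305/43 ≈ 7.0930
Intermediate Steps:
B = -51 (B = -3 + (2*6)*(-4) = -3 + 12*(-4) = -3 - 48 = -51)
c(w) = (4 + w)/(8 + w)
c(B) - T(-6, 22) = (4 - 51)/(8 - 51) - 1*(-6) = -47/(-43) + 6 = -1/43*(-47) + 6 = 47/43 + 6 = 305/43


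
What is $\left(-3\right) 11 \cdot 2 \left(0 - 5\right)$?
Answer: $330$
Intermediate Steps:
$\left(-3\right) 11 \cdot 2 \left(0 - 5\right) = - 33 \cdot 2 \left(-5\right) = \left(-33\right) \left(-10\right) = 330$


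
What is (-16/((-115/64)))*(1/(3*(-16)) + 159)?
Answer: 488384/345 ≈ 1415.6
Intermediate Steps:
(-16/((-115/64)))*(1/(3*(-16)) + 159) = (-16/((-115*1/64)))*(1/(-48) + 159) = (-16/(-115/64))*(-1/48 + 159) = -16*(-64/115)*(7631/48) = (1024/115)*(7631/48) = 488384/345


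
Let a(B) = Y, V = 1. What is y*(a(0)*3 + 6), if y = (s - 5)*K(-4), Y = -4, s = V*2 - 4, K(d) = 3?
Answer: 126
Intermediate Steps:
s = -2 (s = 1*2 - 4 = 2 - 4 = -2)
a(B) = -4
y = -21 (y = (-2 - 5)*3 = -7*3 = -21)
y*(a(0)*3 + 6) = -21*(-4*3 + 6) = -21*(-12 + 6) = -21*(-6) = 126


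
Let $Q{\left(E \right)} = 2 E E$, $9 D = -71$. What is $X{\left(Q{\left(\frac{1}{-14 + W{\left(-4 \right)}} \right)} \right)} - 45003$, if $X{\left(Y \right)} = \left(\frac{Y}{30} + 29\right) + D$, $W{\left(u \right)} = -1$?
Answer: $- \frac{151813874}{3375} \approx -44982.0$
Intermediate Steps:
$D = - \frac{71}{9}$ ($D = \frac{1}{9} \left(-71\right) = - \frac{71}{9} \approx -7.8889$)
$Q{\left(E \right)} = 2 E^{2}$
$X{\left(Y \right)} = \frac{190}{9} + \frac{Y}{30}$ ($X{\left(Y \right)} = \left(\frac{Y}{30} + 29\right) - \frac{71}{9} = \left(29 + \frac{Y}{30}\right) - \frac{71}{9} = \frac{190}{9} + \frac{Y}{30}$)
$X{\left(Q{\left(\frac{1}{-14 + W{\left(-4 \right)}} \right)} \right)} - 45003 = \left(\frac{190}{9} + \frac{2 \left(\frac{1}{-14 - 1}\right)^{2}}{30}\right) - 45003 = \left(\frac{190}{9} + \frac{2 \left(\frac{1}{-15}\right)^{2}}{30}\right) - 45003 = \left(\frac{190}{9} + \frac{2 \left(- \frac{1}{15}\right)^{2}}{30}\right) - 45003 = \left(\frac{190}{9} + \frac{2 \cdot \frac{1}{225}}{30}\right) - 45003 = \left(\frac{190}{9} + \frac{1}{30} \cdot \frac{2}{225}\right) - 45003 = \left(\frac{190}{9} + \frac{1}{3375}\right) - 45003 = \frac{71251}{3375} - 45003 = - \frac{151813874}{3375}$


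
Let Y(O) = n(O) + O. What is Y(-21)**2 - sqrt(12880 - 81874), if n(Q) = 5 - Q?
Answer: 25 - 3*I*sqrt(7666) ≈ 25.0 - 262.67*I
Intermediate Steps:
Y(O) = 5 (Y(O) = (5 - O) + O = 5)
Y(-21)**2 - sqrt(12880 - 81874) = 5**2 - sqrt(12880 - 81874) = 25 - sqrt(-68994) = 25 - 3*I*sqrt(7666)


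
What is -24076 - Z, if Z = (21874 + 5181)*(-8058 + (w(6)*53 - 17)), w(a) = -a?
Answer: 227048539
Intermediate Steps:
Z = -227072615 (Z = (21874 + 5181)*(-8058 + (-1*6*53 - 17)) = 27055*(-8058 + (-6*53 - 17)) = 27055*(-8058 + (-318 - 17)) = 27055*(-8058 - 335) = 27055*(-8393) = -227072615)
-24076 - Z = -24076 - 1*(-227072615) = -24076 + 227072615 = 227048539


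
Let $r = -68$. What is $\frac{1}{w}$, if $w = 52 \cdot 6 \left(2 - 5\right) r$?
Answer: $\frac{1}{63648} \approx 1.5711 \cdot 10^{-5}$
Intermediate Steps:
$w = 63648$ ($w = 52 \cdot 6 \left(2 - 5\right) \left(-68\right) = 52 \cdot 6 \left(-3\right) \left(-68\right) = 52 \left(-18\right) \left(-68\right) = \left(-936\right) \left(-68\right) = 63648$)
$\frac{1}{w} = \frac{1}{63648}$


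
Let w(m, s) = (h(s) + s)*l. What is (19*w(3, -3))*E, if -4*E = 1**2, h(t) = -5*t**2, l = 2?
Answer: 456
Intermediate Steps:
E = -1/4 (E = -1/4*1**2 = -1/4*1 = -1/4 ≈ -0.25000)
w(m, s) = -10*s**2 + 2*s (w(m, s) = (-5*s**2 + s)*2 = (s - 5*s**2)*2 = -10*s**2 + 2*s)
(19*w(3, -3))*E = (19*(2*(-3)*(1 - 5*(-3))))*(-1/4) = (19*(2*(-3)*(1 + 15)))*(-1/4) = (19*(2*(-3)*16))*(-1/4) = (19*(-96))*(-1/4) = -1824*(-1/4) = 456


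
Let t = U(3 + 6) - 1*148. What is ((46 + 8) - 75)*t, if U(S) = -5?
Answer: 3213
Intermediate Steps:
t = -153 (t = -5 - 1*148 = -5 - 148 = -153)
((46 + 8) - 75)*t = ((46 + 8) - 75)*(-153) = (54 - 75)*(-153) = -21*(-153) = 3213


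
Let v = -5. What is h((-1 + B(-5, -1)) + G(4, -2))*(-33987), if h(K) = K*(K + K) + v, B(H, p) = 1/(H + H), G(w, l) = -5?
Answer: -117968877/50 ≈ -2.3594e+6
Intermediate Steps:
B(H, p) = 1/(2*H)
h(K) = -5 + 2*K² (h(K) = K*(K + K) - 5 = K*(2*K) - 5 = 2*K² - 5 = -5 + 2*K²)
h((-1 + B(-5, -1)) + G(4, -2))*(-33987) = (-5 + 2*((-1 + (½)/(-5)) - 5)²)*(-33987) = (-5 + 2*((-1 + (½)*(-⅕)) - 5)²)*(-33987) = (-5 + 2*((-1 - ⅒) - 5)²)*(-33987) = (-5 + 2*(-11/10 - 5)²)*(-33987) = (-5 + 2*(-61/10)²)*(-33987) = (-5 + 2*(3721/100))*(-33987) = (-5 + 3721/50)*(-33987) = (3471/50)*(-33987) = -117968877/50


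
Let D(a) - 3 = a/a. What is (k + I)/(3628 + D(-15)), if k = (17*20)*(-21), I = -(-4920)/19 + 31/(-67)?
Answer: -8760169/4623536 ≈ -1.8947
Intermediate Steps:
D(a) = 4 (D(a) = 3 + a/a = 3 + 1 = 4)
I = 329051/1273 (I = -(-4920)/19 + 31*(-1/67) = -60*(-82/19) - 31/67 = 4920/19 - 31/67 = 329051/1273 ≈ 258.48)
k = -7140 (k = 340*(-21) = -7140)
(k + I)/(3628 + D(-15)) = (-7140 + 329051/1273)/(3628 + 4) = -8760169/1273/3632 = -8760169/1273*1/3632 = -8760169/4623536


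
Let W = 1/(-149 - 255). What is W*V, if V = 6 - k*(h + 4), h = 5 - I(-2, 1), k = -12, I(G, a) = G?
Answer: -69/202 ≈ -0.34158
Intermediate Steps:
h = 7 (h = 5 - 1*(-2) = 5 + 2 = 7)
V = 138 (V = 6 - (-12)*(7 + 4) = 6 - (-12)*11 = 6 - 1*(-132) = 6 + 132 = 138)
W = -1/404 (W = 1/(-404) = -1/404 ≈ -0.0024752)
W*V = -1/404*138 = -69/202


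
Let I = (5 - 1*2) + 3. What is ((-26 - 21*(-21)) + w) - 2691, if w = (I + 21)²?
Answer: -1547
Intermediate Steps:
I = 6 (I = (5 - 2) + 3 = 3 + 3 = 6)
w = 729 (w = (6 + 21)² = 27² = 729)
((-26 - 21*(-21)) + w) - 2691 = ((-26 - 21*(-21)) + 729) - 2691 = ((-26 + 441) + 729) - 2691 = (415 + 729) - 2691 = 1144 - 2691 = -1547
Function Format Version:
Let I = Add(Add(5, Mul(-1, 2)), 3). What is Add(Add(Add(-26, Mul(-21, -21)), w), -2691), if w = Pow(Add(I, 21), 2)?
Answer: -1547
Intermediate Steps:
I = 6 (I = Add(Add(5, -2), 3) = Add(3, 3) = 6)
w = 729 (w = Pow(Add(6, 21), 2) = Pow(27, 2) = 729)
Add(Add(Add(-26, Mul(-21, -21)), w), -2691) = Add(Add(Add(-26, Mul(-21, -21)), 729), -2691) = Add(Add(Add(-26, 441), 729), -2691) = Add(Add(415, 729), -2691) = Add(1144, -2691) = -1547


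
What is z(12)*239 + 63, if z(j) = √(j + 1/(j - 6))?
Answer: 63 + 239*√438/6 ≈ 896.65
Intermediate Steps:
z(j) = √(j + 1/(-6 + j))
z(12)*239 + 63 = √((1 + 12*(-6 + 12))/(-6 + 12))*239 + 63 = √((1 + 12*6)/6)*239 + 63 = √((1 + 72)/6)*239 + 63 = √((⅙)*73)*239 + 63 = √(73/6)*239 + 63 = (√438/6)*239 + 63 = 239*√438/6 + 63 = 63 + 239*√438/6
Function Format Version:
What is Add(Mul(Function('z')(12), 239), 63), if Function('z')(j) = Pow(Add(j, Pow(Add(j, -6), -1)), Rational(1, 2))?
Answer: Add(63, Mul(Rational(239, 6), Pow(438, Rational(1, 2)))) ≈ 896.65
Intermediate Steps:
Function('z')(j) = Pow(Add(j, Pow(Add(-6, j), -1)), Rational(1, 2))
Add(Mul(Function('z')(12), 239), 63) = Add(Mul(Pow(Mul(Pow(Add(-6, 12), -1), Add(1, Mul(12, Add(-6, 12)))), Rational(1, 2)), 239), 63) = Add(Mul(Pow(Mul(Pow(6, -1), Add(1, Mul(12, 6))), Rational(1, 2)), 239), 63) = Add(Mul(Pow(Mul(Rational(1, 6), Add(1, 72)), Rational(1, 2)), 239), 63) = Add(Mul(Pow(Mul(Rational(1, 6), 73), Rational(1, 2)), 239), 63) = Add(Mul(Pow(Rational(73, 6), Rational(1, 2)), 239), 63) = Add(Mul(Mul(Rational(1, 6), Pow(438, Rational(1, 2))), 239), 63) = Add(Mul(Rational(239, 6), Pow(438, Rational(1, 2))), 63) = Add(63, Mul(Rational(239, 6), Pow(438, Rational(1, 2))))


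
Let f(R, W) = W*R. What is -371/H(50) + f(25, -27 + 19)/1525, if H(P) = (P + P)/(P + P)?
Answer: -22639/61 ≈ -371.13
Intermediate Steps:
H(P) = 1 (H(P) = (2*P)/((2*P)) = (2*P)*(1/(2*P)) = 1)
f(R, W) = R*W
-371/H(50) + f(25, -27 + 19)/1525 = -371/1 + (25*(-27 + 19))/1525 = -371*1 + (25*(-8))*(1/1525) = -371 - 200*1/1525 = -371 - 8/61 = -22639/61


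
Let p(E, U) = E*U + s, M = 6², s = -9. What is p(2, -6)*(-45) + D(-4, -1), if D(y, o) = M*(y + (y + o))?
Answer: 621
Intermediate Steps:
M = 36
p(E, U) = -9 + E*U (p(E, U) = E*U - 9 = -9 + E*U)
D(y, o) = 36*o + 72*y (D(y, o) = 36*(y + (y + o)) = 36*(y + (o + y)) = 36*(o + 2*y) = 36*o + 72*y)
p(2, -6)*(-45) + D(-4, -1) = (-9 + 2*(-6))*(-45) + (36*(-1) + 72*(-4)) = (-9 - 12)*(-45) + (-36 - 288) = -21*(-45) - 324 = 945 - 324 = 621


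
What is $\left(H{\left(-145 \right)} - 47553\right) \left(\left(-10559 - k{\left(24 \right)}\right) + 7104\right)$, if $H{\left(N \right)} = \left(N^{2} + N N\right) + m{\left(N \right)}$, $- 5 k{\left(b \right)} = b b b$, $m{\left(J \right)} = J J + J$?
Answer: $- \frac{53066027}{5} \approx -1.0613 \cdot 10^{7}$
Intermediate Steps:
$m{\left(J \right)} = J + J^{2}$ ($m{\left(J \right)} = J^{2} + J = J + J^{2}$)
$k{\left(b \right)} = - \frac{b^{3}}{5}$ ($k{\left(b \right)} = - \frac{b b b}{5} = - \frac{b^{2} b}{5} = - \frac{b^{3}}{5}$)
$H{\left(N \right)} = 2 N^{2} + N \left(1 + N\right)$ ($H{\left(N \right)} = \left(N^{2} + N N\right) + N \left(1 + N\right) = \left(N^{2} + N^{2}\right) + N \left(1 + N\right) = 2 N^{2} + N \left(1 + N\right)$)
$\left(H{\left(-145 \right)} - 47553\right) \left(\left(-10559 - k{\left(24 \right)}\right) + 7104\right) = \left(- 145 \left(1 + 3 \left(-145\right)\right) - 47553\right) \left(\left(-10559 - - \frac{24^{3}}{5}\right) + 7104\right) = \left(- 145 \left(1 - 435\right) - 47553\right) \left(\left(-10559 - \left(- \frac{1}{5}\right) 13824\right) + 7104\right) = \left(\left(-145\right) \left(-434\right) - 47553\right) \left(\left(-10559 - - \frac{13824}{5}\right) + 7104\right) = \left(62930 - 47553\right) \left(\left(-10559 + \frac{13824}{5}\right) + 7104\right) = 15377 \left(- \frac{38971}{5} + 7104\right) = 15377 \left(- \frac{3451}{5}\right) = - \frac{53066027}{5}$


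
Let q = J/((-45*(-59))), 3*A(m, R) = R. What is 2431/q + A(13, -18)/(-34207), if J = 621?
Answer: 24531379429/2360283 ≈ 10393.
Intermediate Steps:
A(m, R) = R/3
q = 69/295 (q = 621/((-45*(-59))) = 621/2655 = 621*(1/2655) = 69/295 ≈ 0.23390)
2431/q + A(13, -18)/(-34207) = 2431/(69/295) + ((⅓)*(-18))/(-34207) = 2431*(295/69) - 6*(-1/34207) = 717145/69 + 6/34207 = 24531379429/2360283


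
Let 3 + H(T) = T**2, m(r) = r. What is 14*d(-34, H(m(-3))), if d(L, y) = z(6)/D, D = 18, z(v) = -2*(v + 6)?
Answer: -56/3 ≈ -18.667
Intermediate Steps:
z(v) = -12 - 2*v (z(v) = -2*(6 + v) = -12 - 2*v)
H(T) = -3 + T**2
d(L, y) = -4/3 (d(L, y) = (-12 - 2*6)/18 = (-12 - 12)*(1/18) = -24*1/18 = -4/3)
14*d(-34, H(m(-3))) = 14*(-4/3) = -56/3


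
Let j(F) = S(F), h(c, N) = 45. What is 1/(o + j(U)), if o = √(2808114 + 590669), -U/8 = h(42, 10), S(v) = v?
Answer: 360/3269183 + √3398783/3269183 ≈ 0.00067405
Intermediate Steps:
U = -360 (U = -8*45 = -360)
j(F) = F
o = √3398783 ≈ 1843.6
1/(o + j(U)) = 1/(√3398783 - 360) = 1/(-360 + √3398783)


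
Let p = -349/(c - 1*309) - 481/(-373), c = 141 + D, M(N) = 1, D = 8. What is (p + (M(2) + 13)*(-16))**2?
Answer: 173216737959489/3561702400 ≈ 48633.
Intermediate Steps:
c = 149 (c = 141 + 8 = 149)
p = 207137/59680 (p = -349/(149 - 1*309) - 481/(-373) = -349/(149 - 309) - 481*(-1/373) = -349/(-160) + 481/373 = -349*(-1/160) + 481/373 = 349/160 + 481/373 = 207137/59680 ≈ 3.4708)
(p + (M(2) + 13)*(-16))**2 = (207137/59680 + (1 + 13)*(-16))**2 = (207137/59680 + 14*(-16))**2 = (207137/59680 - 224)**2 = (-13161183/59680)**2 = 173216737959489/3561702400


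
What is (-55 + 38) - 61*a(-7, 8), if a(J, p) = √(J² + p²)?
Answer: -17 - 61*√113 ≈ -665.44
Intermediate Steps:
(-55 + 38) - 61*a(-7, 8) = (-55 + 38) - 61*√((-7)² + 8²) = -17 - 61*√(49 + 64) = -17 - 61*√113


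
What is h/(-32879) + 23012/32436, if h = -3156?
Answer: 214744891/266615811 ≈ 0.80545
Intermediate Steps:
h/(-32879) + 23012/32436 = -3156/(-32879) + 23012/32436 = -3156*(-1/32879) + 23012*(1/32436) = 3156/32879 + 5753/8109 = 214744891/266615811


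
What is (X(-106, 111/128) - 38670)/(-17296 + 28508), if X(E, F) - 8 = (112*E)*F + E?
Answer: -196253/44848 ≈ -4.3760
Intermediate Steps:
X(E, F) = 8 + E + 112*E*F (X(E, F) = 8 + ((112*E)*F + E) = 8 + (112*E*F + E) = 8 + (E + 112*E*F) = 8 + E + 112*E*F)
(X(-106, 111/128) - 38670)/(-17296 + 28508) = ((8 - 106 + 112*(-106)*(111/128)) - 38670)/(-17296 + 28508) = ((8 - 106 + 112*(-106)*(111*(1/128))) - 38670)/11212 = ((8 - 106 + 112*(-106)*(111/128)) - 38670)*(1/11212) = ((8 - 106 - 41181/4) - 38670)*(1/11212) = (-41573/4 - 38670)*(1/11212) = -196253/4*1/11212 = -196253/44848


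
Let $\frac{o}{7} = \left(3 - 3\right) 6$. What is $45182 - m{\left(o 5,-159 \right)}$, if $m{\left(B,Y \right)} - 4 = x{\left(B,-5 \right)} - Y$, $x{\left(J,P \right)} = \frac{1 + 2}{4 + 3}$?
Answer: $\frac{315130}{7} \approx 45019.0$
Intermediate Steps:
$o = 0$ ($o = 7 \left(3 - 3\right) 6 = 7 \cdot 0 \cdot 6 = 7 \cdot 0 = 0$)
$x{\left(J,P \right)} = \frac{3}{7}$
$m{\left(B,Y \right)} = \frac{31}{7} - Y$ ($m{\left(B,Y \right)} = 4 - \left(- \frac{3}{7} + Y\right) = \frac{31}{7} - Y$)
$45182 - m{\left(o 5,-159 \right)} = 45182 - \left(\frac{31}{7} - -159\right) = 45182 - \left(\frac{31}{7} + 159\right) = 45182 - \frac{1144}{7} = \frac{315130}{7}$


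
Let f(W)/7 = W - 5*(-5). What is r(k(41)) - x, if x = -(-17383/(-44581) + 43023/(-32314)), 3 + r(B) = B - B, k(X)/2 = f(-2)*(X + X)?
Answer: -5678065403/1440590434 ≈ -3.9415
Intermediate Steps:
f(W) = 175 + 7*W (f(W) = 7*(W - 5*(-5)) = 7*(W + 25) = 7*(25 + W) = 175 + 7*W)
k(X) = 644*X (k(X) = 2*((175 + 7*(-2))*(X + X)) = 2*((175 - 14)*(2*X)) = 2*(161*(2*X)) = 2*(322*X) = 644*X)
r(B) = -3 (r(B) = -3 + (B - B) = -3 + 0 = -3)
x = 1356294101/1440590434 (x = -(-17383*(-1/44581) + 43023*(-1/32314)) = -(17383/44581 - 43023/32314) = -1*(-1356294101/1440590434) = 1356294101/1440590434 ≈ 0.94148)
r(k(41)) - x = -3 - 1*1356294101/1440590434 = -3 - 1356294101/1440590434 = -5678065403/1440590434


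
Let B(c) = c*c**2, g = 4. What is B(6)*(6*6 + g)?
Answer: 8640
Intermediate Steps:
B(c) = c**3
B(6)*(6*6 + g) = 6**3*(6*6 + 4) = 216*(36 + 4) = 216*40 = 8640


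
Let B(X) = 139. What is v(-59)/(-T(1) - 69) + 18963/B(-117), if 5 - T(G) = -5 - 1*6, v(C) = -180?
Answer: 327375/2363 ≈ 138.54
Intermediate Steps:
T(G) = 16 (T(G) = 5 - (-5 - 1*6) = 5 - (-5 - 6) = 5 - 1*(-11) = 5 + 11 = 16)
v(-59)/(-T(1) - 69) + 18963/B(-117) = -180/(-1*16 - 69) + 18963/139 = -180/(-16 - 69) + 18963*(1/139) = -180/(-85) + 18963/139 = -180*(-1/85) + 18963/139 = 36/17 + 18963/139 = 327375/2363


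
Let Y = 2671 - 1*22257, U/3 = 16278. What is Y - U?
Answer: -68420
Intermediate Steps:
U = 48834 (U = 3*16278 = 48834)
Y = -19586 (Y = 2671 - 22257 = -19586)
Y - U = -19586 - 1*48834 = -19586 - 48834 = -68420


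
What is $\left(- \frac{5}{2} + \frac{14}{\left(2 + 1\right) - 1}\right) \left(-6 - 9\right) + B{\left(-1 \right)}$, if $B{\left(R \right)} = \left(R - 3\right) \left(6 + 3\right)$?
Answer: $- \frac{207}{2} \approx -103.5$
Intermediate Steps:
$B{\left(R \right)} = -27 + 9 R$ ($B{\left(R \right)} = \left(-3 + R\right) 9 = -27 + 9 R$)
$\left(- \frac{5}{2} + \frac{14}{\left(2 + 1\right) - 1}\right) \left(-6 - 9\right) + B{\left(-1 \right)} = \left(- \frac{5}{2} + \frac{14}{\left(2 + 1\right) - 1}\right) \left(-6 - 9\right) + \left(-27 + 9 \left(-1\right)\right) = \left(\left(-5\right) \frac{1}{2} + \frac{14}{3 - 1}\right) \left(-15\right) - 36 = \left(- \frac{5}{2} + \frac{14}{2}\right) \left(-15\right) - 36 = \left(- \frac{5}{2} + 14 \cdot \frac{1}{2}\right) \left(-15\right) - 36 = \left(- \frac{5}{2} + 7\right) \left(-15\right) - 36 = \frac{9}{2} \left(-15\right) - 36 = - \frac{135}{2} - 36 = - \frac{207}{2}$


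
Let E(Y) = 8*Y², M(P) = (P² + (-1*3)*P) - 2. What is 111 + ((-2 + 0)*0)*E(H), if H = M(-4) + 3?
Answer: 111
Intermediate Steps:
M(P) = -2 + P² - 3*P (M(P) = (P² - 3*P) - 2 = -2 + P² - 3*P)
H = 29 (H = (-2 + (-4)² - 3*(-4)) + 3 = (-2 + 16 + 12) + 3 = 26 + 3 = 29)
111 + ((-2 + 0)*0)*E(H) = 111 + ((-2 + 0)*0)*(8*29²) = 111 + (-2*0)*(8*841) = 111 + 0*6728 = 111 + 0 = 111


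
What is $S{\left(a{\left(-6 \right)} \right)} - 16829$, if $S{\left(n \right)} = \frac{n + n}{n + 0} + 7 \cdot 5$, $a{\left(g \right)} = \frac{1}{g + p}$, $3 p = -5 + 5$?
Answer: $-16792$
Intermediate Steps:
$p = 0$ ($p = \frac{-5 + 5}{3} = \frac{1}{3} \cdot 0 = 0$)
$a{\left(g \right)} = \frac{1}{g}$ ($a{\left(g \right)} = \frac{1}{g + 0} = \frac{1}{g}$)
$S{\left(n \right)} = 37$ ($S{\left(n \right)} = \frac{2 n}{n} + 35 = 2 + 35 = 37$)
$S{\left(a{\left(-6 \right)} \right)} - 16829 = 37 - 16829 = -16792$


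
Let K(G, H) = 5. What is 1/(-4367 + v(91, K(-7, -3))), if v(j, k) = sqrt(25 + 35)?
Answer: -4367/19070629 - 2*sqrt(15)/19070629 ≈ -0.00022940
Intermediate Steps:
v(j, k) = 2*sqrt(15) (v(j, k) = sqrt(60) = 2*sqrt(15))
1/(-4367 + v(91, K(-7, -3))) = 1/(-4367 + 2*sqrt(15))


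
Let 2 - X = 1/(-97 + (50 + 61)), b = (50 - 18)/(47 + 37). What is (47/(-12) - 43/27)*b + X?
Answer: -193/1134 ≈ -0.17019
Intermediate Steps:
b = 8/21 (b = 32/84 = 32*(1/84) = 8/21 ≈ 0.38095)
X = 27/14 (X = 2 - 1/(-97 + (50 + 61)) = 2 - 1/(-97 + 111) = 2 - 1/14 = 27/14 ≈ 1.9286)
(47/(-12) - 43/27)*b + X = (47/(-12) - 43/27)*(8/21) + 27/14 = (47*(-1/12) - 43*1/27)*(8/21) + 27/14 = (-47/12 - 43/27)*(8/21) + 27/14 = -595/108*8/21 + 27/14 = -170/81 + 27/14 = -193/1134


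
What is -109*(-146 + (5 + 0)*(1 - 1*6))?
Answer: 18639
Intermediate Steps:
-109*(-146 + (5 + 0)*(1 - 1*6)) = -109*(-146 + 5*(1 - 6)) = -109*(-146 + 5*(-5)) = -109*(-146 - 25) = -109*(-171) = 18639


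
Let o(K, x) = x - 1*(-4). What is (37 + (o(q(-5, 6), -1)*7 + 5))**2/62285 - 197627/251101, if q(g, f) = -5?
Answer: -11312577826/15639825785 ≈ -0.72332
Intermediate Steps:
o(K, x) = 4 + x (o(K, x) = x + 4 = 4 + x)
(37 + (o(q(-5, 6), -1)*7 + 5))**2/62285 - 197627/251101 = (37 + ((4 - 1)*7 + 5))**2/62285 - 197627/251101 = (37 + (3*7 + 5))**2*(1/62285) - 197627*1/251101 = (37 + (21 + 5))**2*(1/62285) - 197627/251101 = (37 + 26)**2*(1/62285) - 197627/251101 = 63**2*(1/62285) - 197627/251101 = 3969*(1/62285) - 197627/251101 = 3969/62285 - 197627/251101 = -11312577826/15639825785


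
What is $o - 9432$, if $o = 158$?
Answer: $-9274$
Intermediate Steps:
$o - 9432 = 158 - 9432 = -9274$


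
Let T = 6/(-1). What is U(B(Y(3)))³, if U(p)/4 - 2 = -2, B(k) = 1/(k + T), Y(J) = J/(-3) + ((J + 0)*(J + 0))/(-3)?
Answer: 0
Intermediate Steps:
T = -6 (T = 6*(-1) = -6)
Y(J) = -J/3 - J²/3 (Y(J) = J*(-⅓) + (J*J)*(-⅓) = -J/3 + J²*(-⅓) = -J/3 - J²/3)
B(k) = 1/(-6 + k) (B(k) = 1/(k - 6) = 1/(-6 + k))
U(p) = 0 (U(p) = 8 + 4*(-2) = 8 - 8 = 0)
U(B(Y(3)))³ = 0³ = 0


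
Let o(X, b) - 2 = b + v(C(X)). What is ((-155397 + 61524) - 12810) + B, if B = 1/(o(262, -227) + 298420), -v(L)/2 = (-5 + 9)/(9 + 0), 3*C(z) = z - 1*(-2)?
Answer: -286310181192/2683747 ≈ -1.0668e+5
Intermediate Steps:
C(z) = 2/3 + z/3 (C(z) = (z - 1*(-2))/3 = (z + 2)/3 = (2 + z)/3 = 2/3 + z/3)
v(L) = -8/9 (v(L) = -2*(-5 + 9)/(9 + 0) = -8/9)
o(X, b) = 10/9 + b (o(X, b) = 2 + (b - 8/9) = 2 + (-8/9 + b) = 10/9 + b)
B = 9/2683747 (B = 1/((10/9 - 227) + 298420) = 1/(-2033/9 + 298420) = 1/(2683747/9) = 9/2683747 ≈ 3.3535e-6)
((-155397 + 61524) - 12810) + B = ((-155397 + 61524) - 12810) + 9/2683747 = (-93873 - 12810) + 9/2683747 = -106683 + 9/2683747 = -286310181192/2683747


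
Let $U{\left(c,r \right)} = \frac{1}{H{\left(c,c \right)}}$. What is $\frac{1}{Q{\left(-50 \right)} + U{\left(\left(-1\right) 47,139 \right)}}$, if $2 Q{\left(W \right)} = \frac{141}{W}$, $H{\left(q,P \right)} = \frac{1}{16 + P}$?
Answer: $- \frac{100}{3241} \approx -0.030855$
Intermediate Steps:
$U{\left(c,r \right)} = 16 + c$ ($U{\left(c,r \right)} = \frac{1}{\frac{1}{16 + c}} = 16 + c$)
$Q{\left(W \right)} = \frac{141}{2 W}$ ($Q{\left(W \right)} = \frac{141 \frac{1}{W}}{2} = \frac{141}{2 W}$)
$\frac{1}{Q{\left(-50 \right)} + U{\left(\left(-1\right) 47,139 \right)}} = \frac{1}{\frac{141}{2 \left(-50\right)} + \left(16 - 47\right)} = \frac{1}{\frac{141}{2} \left(- \frac{1}{50}\right) + \left(16 - 47\right)} = \frac{1}{- \frac{141}{100} - 31} = \frac{1}{- \frac{3241}{100}} = - \frac{100}{3241}$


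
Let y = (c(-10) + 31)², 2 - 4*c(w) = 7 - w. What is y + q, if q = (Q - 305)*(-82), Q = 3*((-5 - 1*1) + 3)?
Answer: 423849/16 ≈ 26491.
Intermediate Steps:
c(w) = -5/4 + w/4 (c(w) = ½ - (7 - w)/4 = ½ + (-7/4 + w/4) = -5/4 + w/4)
y = 11881/16 (y = ((-5/4 + (¼)*(-10)) + 31)² = ((-5/4 - 5/2) + 31)² = (-15/4 + 31)² = (109/4)² = 11881/16 ≈ 742.56)
Q = -9 (Q = 3*((-5 - 1) + 3) = 3*(-6 + 3) = 3*(-3) = -9)
q = 25748 (q = (-9 - 305)*(-82) = -314*(-82) = 25748)
y + q = 11881/16 + 25748 = 423849/16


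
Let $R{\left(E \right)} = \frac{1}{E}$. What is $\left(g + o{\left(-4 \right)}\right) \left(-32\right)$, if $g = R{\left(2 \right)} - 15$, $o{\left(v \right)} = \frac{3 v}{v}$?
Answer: $368$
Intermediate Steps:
$o{\left(v \right)} = 3$
$g = - \frac{29}{2}$ ($g = \frac{1}{2} - 15 = - \frac{29}{2} \approx -14.5$)
$\left(g + o{\left(-4 \right)}\right) \left(-32\right) = \left(- \frac{29}{2} + 3\right) \left(-32\right) = \left(- \frac{23}{2}\right) \left(-32\right) = 368$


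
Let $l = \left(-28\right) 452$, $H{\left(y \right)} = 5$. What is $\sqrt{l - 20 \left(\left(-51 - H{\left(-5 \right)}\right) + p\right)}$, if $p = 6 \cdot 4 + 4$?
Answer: $24 i \sqrt{21} \approx 109.98 i$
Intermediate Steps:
$p = 28$ ($p = 24 + 4 = 28$)
$l = -12656$
$\sqrt{l - 20 \left(\left(-51 - H{\left(-5 \right)}\right) + p\right)} = \sqrt{-12656 - 20 \left(\left(-51 - 5\right) + 28\right)} = \sqrt{-12656 - 20 \left(-56 + 28\right)} = \sqrt{-12656 - -560} = \sqrt{-12656 + 560} = \sqrt{-12096} = 24 i \sqrt{21}$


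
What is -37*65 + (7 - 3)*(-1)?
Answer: -2409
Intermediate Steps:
-37*65 + (7 - 3)*(-1) = -2405 + 4*(-1) = -2405 - 4 = -2409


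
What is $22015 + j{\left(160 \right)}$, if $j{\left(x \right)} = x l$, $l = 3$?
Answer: $22495$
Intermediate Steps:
$j{\left(x \right)} = 3 x$ ($j{\left(x \right)} = x 3 = 3 x$)
$22015 + j{\left(160 \right)} = 22015 + 3 \cdot 160 = 22015 + 480 = 22495$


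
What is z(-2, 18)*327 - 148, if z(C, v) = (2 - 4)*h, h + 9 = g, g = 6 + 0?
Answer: 1814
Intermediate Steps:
g = 6
h = -3 (h = -9 + 6 = -3)
z(C, v) = 6 (z(C, v) = (2 - 4)*(-3) = -2*(-3) = 6)
z(-2, 18)*327 - 148 = 6*327 - 148 = 1962 - 148 = 1814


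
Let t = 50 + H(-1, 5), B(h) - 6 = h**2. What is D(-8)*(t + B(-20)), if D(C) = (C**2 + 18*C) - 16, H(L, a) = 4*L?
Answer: -43392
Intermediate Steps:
B(h) = 6 + h**2
D(C) = -16 + C**2 + 18*C
t = 46 (t = 50 + 4*(-1) = 50 - 4 = 46)
D(-8)*(t + B(-20)) = (-16 + (-8)**2 + 18*(-8))*(46 + (6 + (-20)**2)) = (-16 + 64 - 144)*(46 + (6 + 400)) = -96*(46 + 406) = -96*452 = -43392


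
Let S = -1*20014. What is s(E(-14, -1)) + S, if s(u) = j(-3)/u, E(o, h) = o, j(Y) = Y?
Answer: -280193/14 ≈ -20014.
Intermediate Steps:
S = -20014
s(u) = -3/u
s(E(-14, -1)) + S = -3/(-14) - 20014 = -3*(-1/14) - 20014 = 3/14 - 20014 = -280193/14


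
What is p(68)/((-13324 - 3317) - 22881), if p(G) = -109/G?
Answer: 109/2687496 ≈ 4.0558e-5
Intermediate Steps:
p(68)/((-13324 - 3317) - 22881) = (-109/68)/((-13324 - 3317) - 22881) = (-109*1/68)/(-16641 - 22881) = -109/68/(-39522) = -109/68*(-1/39522) = 109/2687496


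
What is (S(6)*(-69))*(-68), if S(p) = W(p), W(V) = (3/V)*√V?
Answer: 2346*√6 ≈ 5746.5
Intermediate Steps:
W(V) = 3/√V
S(p) = 3/√p
(S(6)*(-69))*(-68) = ((3/√6)*(-69))*(-68) = ((3*(√6/6))*(-69))*(-68) = ((√6/2)*(-69))*(-68) = -69*√6/2*(-68) = 2346*√6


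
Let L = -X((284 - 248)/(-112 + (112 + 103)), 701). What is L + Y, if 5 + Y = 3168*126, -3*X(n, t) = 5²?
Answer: 1197514/3 ≈ 3.9917e+5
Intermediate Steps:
X(n, t) = -25/3 (X(n, t) = -⅓*5² = -⅓*25 = -25/3)
L = 25/3 (L = -1*(-25/3) = 25/3 ≈ 8.3333)
Y = 399163 (Y = -5 + 3168*126 = -5 + 399168 = 399163)
L + Y = 25/3 + 399163 = 1197514/3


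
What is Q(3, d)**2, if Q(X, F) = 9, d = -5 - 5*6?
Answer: 81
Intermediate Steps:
d = -35 (d = -5 - 30 = -35)
Q(3, d)**2 = 9**2 = 81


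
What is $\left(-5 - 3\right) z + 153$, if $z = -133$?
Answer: $1217$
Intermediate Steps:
$\left(-5 - 3\right) z + 153 = \left(-5 - 3\right) \left(-133\right) + 153 = \left(-8\right) \left(-133\right) + 153 = 1064 + 153 = 1217$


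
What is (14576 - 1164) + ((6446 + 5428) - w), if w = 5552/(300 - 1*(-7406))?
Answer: 97424182/3853 ≈ 25285.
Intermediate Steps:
w = 2776/3853 (w = 5552/(300 + 7406) = 5552/7706 = 5552*(1/7706) = 2776/3853 ≈ 0.72048)
(14576 - 1164) + ((6446 + 5428) - w) = (14576 - 1164) + ((6446 + 5428) - 1*2776/3853) = 13412 + (11874 - 2776/3853) = 13412 + 45747746/3853 = 97424182/3853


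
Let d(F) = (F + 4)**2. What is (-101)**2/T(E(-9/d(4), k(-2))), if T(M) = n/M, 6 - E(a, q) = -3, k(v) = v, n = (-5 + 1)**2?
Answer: 91809/16 ≈ 5738.1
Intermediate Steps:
n = 16 (n = (-4)**2 = 16)
d(F) = (4 + F)**2
E(a, q) = 9 (E(a, q) = 6 - 1*(-3) = 6 + 3 = 9)
T(M) = 16/M
(-101)**2/T(E(-9/d(4), k(-2))) = (-101)**2/((16/9)) = 10201/((16*(1/9))) = 10201/(16/9) = 10201*(9/16) = 91809/16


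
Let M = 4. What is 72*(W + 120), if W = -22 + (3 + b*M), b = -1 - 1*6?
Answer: 5256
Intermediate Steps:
b = -7 (b = -1 - 6 = -7)
W = -47 (W = -22 + (3 - 7*4) = -22 + (3 - 28) = -22 - 25 = -47)
72*(W + 120) = 72*(-47 + 120) = 72*73 = 5256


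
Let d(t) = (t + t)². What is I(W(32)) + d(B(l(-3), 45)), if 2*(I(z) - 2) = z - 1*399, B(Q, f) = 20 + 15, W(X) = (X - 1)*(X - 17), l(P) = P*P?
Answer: 4935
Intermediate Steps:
l(P) = P²
W(X) = (-1 + X)*(-17 + X)
B(Q, f) = 35
d(t) = 4*t² (d(t) = (2*t)² = 4*t²)
I(z) = -395/2 + z/2 (I(z) = 2 + (z - 1*399)/2 = 2 + (z - 399)/2 = 2 + (-399 + z)/2 = 2 + (-399/2 + z/2) = -395/2 + z/2)
I(W(32)) + d(B(l(-3), 45)) = (-395/2 + (17 + 32² - 18*32)/2) + 4*35² = (-395/2 + (17 + 1024 - 576)/2) + 4*1225 = (-395/2 + (½)*465) + 4900 = (-395/2 + 465/2) + 4900 = 35 + 4900 = 4935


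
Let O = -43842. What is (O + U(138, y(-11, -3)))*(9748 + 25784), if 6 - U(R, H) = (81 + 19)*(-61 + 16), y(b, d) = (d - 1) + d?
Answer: -1397686752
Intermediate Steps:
y(b, d) = -1 + 2*d (y(b, d) = (-1 + d) + d = -1 + 2*d)
U(R, H) = 4506 (U(R, H) = 6 - (81 + 19)*(-61 + 16) = 6 - 100*(-45) = 6 - 1*(-4500) = 6 + 4500 = 4506)
(O + U(138, y(-11, -3)))*(9748 + 25784) = (-43842 + 4506)*(9748 + 25784) = -39336*35532 = -1397686752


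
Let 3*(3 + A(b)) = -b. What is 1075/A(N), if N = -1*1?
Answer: -3225/8 ≈ -403.13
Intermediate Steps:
N = -1
A(b) = -3 - b/3 (A(b) = -3 + (-b)/3 = -3 - b/3)
1075/A(N) = 1075/(-3 - ⅓*(-1)) = 1075/(-3 + ⅓) = 1075/(-8/3) = 1075*(-3/8) = -3225/8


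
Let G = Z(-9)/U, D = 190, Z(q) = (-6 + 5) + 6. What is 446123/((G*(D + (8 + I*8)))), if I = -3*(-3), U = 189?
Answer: 3122861/50 ≈ 62457.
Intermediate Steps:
I = 9
Z(q) = 5 (Z(q) = -1 + 6 = 5)
G = 5/189 ≈ 0.026455
446123/((G*(D + (8 + I*8)))) = 446123/((5*(190 + (8 + 9*8))/189)) = 446123/((5*(190 + (8 + 72))/189)) = 446123/((5*(190 + 80)/189)) = 446123/(((5/189)*270)) = 446123/(50/7) = 446123*(7/50) = 3122861/50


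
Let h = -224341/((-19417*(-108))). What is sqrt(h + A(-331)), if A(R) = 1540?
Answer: sqrt(188104775727849)/349506 ≈ 39.241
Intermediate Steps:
h = -224341/2097036 ≈ -0.10698
sqrt(h + A(-331)) = sqrt(-224341/2097036 + 1540) = sqrt(3229211099/2097036) = sqrt(188104775727849)/349506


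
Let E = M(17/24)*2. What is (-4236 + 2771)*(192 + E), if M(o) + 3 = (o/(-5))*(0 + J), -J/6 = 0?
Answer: -272490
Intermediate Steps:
J = 0 (J = -6*0 = 0)
M(o) = -3 (M(o) = -3 + (o/(-5))*(0 + 0) = -3 + (o*(-1/5))*0 = -3 - o/5*0 = -3 + 0 = -3)
E = -6 (E = -3*2 = -6)
(-4236 + 2771)*(192 + E) = (-4236 + 2771)*(192 - 6) = -1465*186 = -272490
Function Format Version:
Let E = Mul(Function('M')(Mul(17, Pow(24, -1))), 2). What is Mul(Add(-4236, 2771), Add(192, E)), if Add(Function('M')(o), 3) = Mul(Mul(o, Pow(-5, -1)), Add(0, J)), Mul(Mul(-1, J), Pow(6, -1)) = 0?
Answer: -272490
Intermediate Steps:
J = 0 (J = Mul(-6, 0) = 0)
Function('M')(o) = -3 (Function('M')(o) = Add(-3, Mul(Mul(o, Pow(-5, -1)), Add(0, 0))) = Add(-3, Mul(Mul(o, Rational(-1, 5)), 0)) = Add(-3, Mul(Mul(Rational(-1, 5), o), 0)) = Add(-3, 0) = -3)
E = -6 (E = Mul(-3, 2) = -6)
Mul(Add(-4236, 2771), Add(192, E)) = Mul(Add(-4236, 2771), Add(192, -6)) = Mul(-1465, 186) = -272490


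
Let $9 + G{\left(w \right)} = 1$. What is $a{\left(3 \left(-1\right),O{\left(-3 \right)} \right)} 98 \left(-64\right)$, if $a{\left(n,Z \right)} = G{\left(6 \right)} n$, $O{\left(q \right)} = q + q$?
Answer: $-150528$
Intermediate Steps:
$O{\left(q \right)} = 2 q$
$G{\left(w \right)} = -8$ ($G{\left(w \right)} = -9 + 1 = -8$)
$a{\left(n,Z \right)} = - 8 n$
$a{\left(3 \left(-1\right),O{\left(-3 \right)} \right)} 98 \left(-64\right) = - 8 \cdot 3 \left(-1\right) 98 \left(-64\right) = \left(-8\right) \left(-3\right) 98 \left(-64\right) = 24 \cdot 98 \left(-64\right) = 2352 \left(-64\right) = -150528$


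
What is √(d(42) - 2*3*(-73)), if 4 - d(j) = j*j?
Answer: I*√1322 ≈ 36.359*I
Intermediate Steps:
d(j) = 4 - j² (d(j) = 4 - j*j = 4 - j²)
√(d(42) - 2*3*(-73)) = √((4 - 1*42²) - 2*3*(-73)) = √((4 - 1*1764) - 6*(-73)) = √((4 - 1764) + 438) = √(-1760 + 438) = √(-1322) = I*√1322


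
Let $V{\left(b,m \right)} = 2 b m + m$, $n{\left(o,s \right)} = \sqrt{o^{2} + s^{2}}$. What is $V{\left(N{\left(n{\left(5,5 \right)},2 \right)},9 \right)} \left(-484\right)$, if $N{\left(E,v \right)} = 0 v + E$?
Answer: $-4356 - 43560 \sqrt{2} \approx -65959.0$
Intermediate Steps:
$N{\left(E,v \right)} = E$ ($N{\left(E,v \right)} = 0 + E = E$)
$V{\left(b,m \right)} = m + 2 b m$ ($V{\left(b,m \right)} = 2 b m + m = m + 2 b m$)
$V{\left(N{\left(n{\left(5,5 \right)},2 \right)},9 \right)} \left(-484\right) = 9 \left(1 + 2 \sqrt{5^{2} + 5^{2}}\right) \left(-484\right) = 9 \left(1 + 2 \sqrt{25 + 25}\right) \left(-484\right) = 9 \left(1 + 2 \sqrt{50}\right) \left(-484\right) = 9 \left(1 + 2 \cdot 5 \sqrt{2}\right) \left(-484\right) = 9 \left(1 + 10 \sqrt{2}\right) \left(-484\right) = \left(9 + 90 \sqrt{2}\right) \left(-484\right) = -4356 - 43560 \sqrt{2}$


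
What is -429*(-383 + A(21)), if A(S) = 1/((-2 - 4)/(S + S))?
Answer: 167310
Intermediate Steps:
A(S) = -S/3 (A(S) = 1/(-6*1/(2*S)) = 1/(-3/S) = -S/3)
-429*(-383 + A(21)) = -429*(-383 - ⅓*21) = -429*(-383 - 7) = -429*(-390) = 167310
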